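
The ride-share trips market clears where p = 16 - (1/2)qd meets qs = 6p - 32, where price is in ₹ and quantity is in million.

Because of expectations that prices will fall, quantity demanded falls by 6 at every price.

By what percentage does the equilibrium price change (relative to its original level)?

Original equilibrium: 32 - 2p = 6p - 32 gives 64 = 8p, so p = 8 and q = 16.
With the change applied: demand qd = 26 - 2p, supply qs = 6p - 32.
New equilibrium: 26 - 2p = 6p - 32 ⇒ 58 = 8p ⇒ p = 7.25, q = 11.5.
%Δp = (7.25 − 8) / 8 × 100 = -9.375%.

-9.375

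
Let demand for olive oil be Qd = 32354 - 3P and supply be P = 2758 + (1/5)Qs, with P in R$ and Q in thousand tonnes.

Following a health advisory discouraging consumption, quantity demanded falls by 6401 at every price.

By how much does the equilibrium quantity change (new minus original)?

Original equilibrium: 32354 - 3P = 5P - 13790 gives 46144 = 8P, so P = 5768 and Q = 15050.
With the change applied: demand Qd = 25953 - 3P, supply Qs = 5P - 13790.
Equate the new curves: 25953 - 3P = 5P - 13790, giving 39743 = 8P, P = 4967.875, Q = 11049.375.
ΔQ = 11049.375 − 15050 = -4000.625.

-4000.625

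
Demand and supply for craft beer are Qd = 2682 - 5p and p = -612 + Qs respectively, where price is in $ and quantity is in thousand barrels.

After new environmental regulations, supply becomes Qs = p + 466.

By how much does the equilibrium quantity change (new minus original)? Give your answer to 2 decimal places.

Solve the original market: 2682 - 5p = p + 612, hence p = 345 and Q = 957.
The new curves are Qd = 2682 - 5p (demand) and Qs = p + 466 (supply).
Equate the new curves: 2682 - 5p = p + 466, giving 2216 = 6p, p = 1108/3 ≈ 369.3333, Q = 2506/3 ≈ 835.3333.
ΔQ = 835.3333 − 957 = -121.67.

-121.67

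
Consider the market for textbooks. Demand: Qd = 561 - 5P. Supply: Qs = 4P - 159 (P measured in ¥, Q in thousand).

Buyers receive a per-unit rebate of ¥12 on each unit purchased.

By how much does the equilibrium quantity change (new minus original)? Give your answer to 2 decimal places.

+26.67

Solve the original market: 561 - 5P = 4P - 159, hence P = 80 and Q = 161.
Since buyers' out-of-pocket price is the market price minus the rebate, the effective demand curve becomes Qd = 621 - 5P.
Equate the new curves: 621 - 5P = 4P - 159, giving 780 = 9P, P = 260/3 ≈ 86.6667, Q = 563/3 ≈ 187.6667.
ΔQ = 187.6667 − 161 = +26.67.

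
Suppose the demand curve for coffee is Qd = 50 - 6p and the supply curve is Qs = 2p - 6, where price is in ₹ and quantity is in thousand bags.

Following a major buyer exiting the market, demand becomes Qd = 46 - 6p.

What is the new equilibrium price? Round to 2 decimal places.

6.50

Initially, 50 - 6p = 2p - 6, so 56 = 8p and p = 7, Q = 8.
After the shift, demand is Qd = 46 - 6p and supply is Qs = 2p - 6.
New equilibrium: 46 - 6p = 2p - 6 ⇒ 52 = 8p ⇒ p = 6.5, Q = 7.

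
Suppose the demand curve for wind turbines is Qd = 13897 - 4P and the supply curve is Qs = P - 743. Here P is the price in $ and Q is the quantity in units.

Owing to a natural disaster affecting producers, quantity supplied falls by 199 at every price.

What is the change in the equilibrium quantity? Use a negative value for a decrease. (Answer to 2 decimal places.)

-159.20

Solve the original market: 13897 - 4P = P - 743, hence P = 2928 and Q = 2185.
With the change applied: demand Qd = 13897 - 4P, supply Qs = P - 942.
Clearing the new market: 13897 - 4P = P - 942, so P = 2967.8 and Q = 2025.8.
ΔQ = 2025.8 − 2185 = -159.20.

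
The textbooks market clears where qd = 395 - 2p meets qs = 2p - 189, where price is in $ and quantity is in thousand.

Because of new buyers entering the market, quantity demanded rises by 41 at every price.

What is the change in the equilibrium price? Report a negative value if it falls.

Before the shock: 395 - 2p = 2p - 189 ⇒ 584 = 4p ⇒ p = 146, q = 103.
The new curves are qd = 436 - 2p (demand) and qs = 2p - 189 (supply).
Equate the new curves: 436 - 2p = 2p - 189, giving 625 = 4p, p = 156.25, q = 123.5.
Δp = 156.25 − 146 = +10.25.

+10.25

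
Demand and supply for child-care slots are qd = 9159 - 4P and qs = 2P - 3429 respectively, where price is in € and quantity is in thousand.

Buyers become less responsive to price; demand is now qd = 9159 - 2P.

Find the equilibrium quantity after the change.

2865

Before the shock: 9159 - 4P = 2P - 3429 ⇒ 12588 = 6P ⇒ P = 2098, q = 767.
The new curves are qd = 9159 - 2P (demand) and qs = 2P - 3429 (supply).
Setting them equal: 9159 - 2P = 2P - 3429 → 12588 = 4P, so P = 3147 and q = 2865.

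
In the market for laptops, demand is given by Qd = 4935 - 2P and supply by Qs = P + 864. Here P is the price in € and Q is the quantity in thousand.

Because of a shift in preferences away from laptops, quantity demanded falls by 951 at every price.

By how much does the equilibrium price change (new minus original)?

-317

Before the shock: 4935 - 2P = P + 864 ⇒ 4071 = 3P ⇒ P = 1357, Q = 2221.
After the shift, demand is Qd = 3984 - 2P and supply is Qs = P + 864.
New equilibrium: 3984 - 2P = P + 864 ⇒ 3120 = 3P ⇒ P = 1040, Q = 1904.
ΔP = 1040 − 1357 = -317.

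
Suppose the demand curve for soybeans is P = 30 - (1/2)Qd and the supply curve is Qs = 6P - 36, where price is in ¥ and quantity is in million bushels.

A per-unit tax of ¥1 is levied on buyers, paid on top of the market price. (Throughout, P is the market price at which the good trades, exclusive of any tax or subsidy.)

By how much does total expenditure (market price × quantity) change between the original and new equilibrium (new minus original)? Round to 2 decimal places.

Solve the original market: 60 - 2P = 6P - 36, hence P = 12 and Q = 36.
Since buyers pay the price plus the tax, the effective demand curve becomes Qd = 58 - 2P.
Setting them equal: 58 - 2P = 6P - 36 → 94 = 8P, so P = 11.75 and Q = 34.5.
Expenditure moves from 12×36 = 432 to 11.75×34.5 = 405.375; change = -26.63.

-26.63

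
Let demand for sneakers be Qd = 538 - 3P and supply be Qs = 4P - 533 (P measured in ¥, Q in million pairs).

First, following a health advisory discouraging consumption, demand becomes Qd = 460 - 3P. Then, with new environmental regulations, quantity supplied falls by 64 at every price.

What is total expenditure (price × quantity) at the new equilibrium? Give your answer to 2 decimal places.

1057.00

Before the shock: 538 - 3P = 4P - 533 ⇒ 1071 = 7P ⇒ P = 153, Q = 79.
The shock moves the curves to Qd = 460 - 3P and Qs = 4P - 597.
Equate the new curves: 460 - 3P = 4P - 597, giving 1057 = 7P, P = 151, Q = 7.
New expenditure = 151 × 7 = 1057.00.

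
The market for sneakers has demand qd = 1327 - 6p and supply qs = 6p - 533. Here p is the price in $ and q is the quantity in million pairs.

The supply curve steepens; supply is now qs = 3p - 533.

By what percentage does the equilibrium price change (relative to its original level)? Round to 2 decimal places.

+33.33

Before the shock: 1327 - 6p = 6p - 533 ⇒ 1860 = 12p ⇒ p = 155, q = 397.
After the shift, demand is qd = 1327 - 6p and supply is qs = 3p - 533.
Equate the new curves: 1327 - 6p = 3p - 533, giving 1860 = 9p, p = 620/3 ≈ 206.6667, q = 87.
%Δp = (206.6667 − 155) / 155 × 100 = +33.33%.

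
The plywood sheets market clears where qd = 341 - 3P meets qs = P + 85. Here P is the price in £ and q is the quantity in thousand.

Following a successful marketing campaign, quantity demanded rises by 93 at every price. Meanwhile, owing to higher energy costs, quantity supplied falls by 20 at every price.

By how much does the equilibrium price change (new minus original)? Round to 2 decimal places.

Before the shock: 341 - 3P = P + 85 ⇒ 256 = 4P ⇒ P = 64, q = 149.
After the shift, demand is qd = 434 - 3P and supply is qs = P + 65.
Setting them equal: 434 - 3P = P + 65 → 369 = 4P, so P = 92.25 and q = 157.25.
ΔP = 92.25 − 64 = +28.25.

+28.25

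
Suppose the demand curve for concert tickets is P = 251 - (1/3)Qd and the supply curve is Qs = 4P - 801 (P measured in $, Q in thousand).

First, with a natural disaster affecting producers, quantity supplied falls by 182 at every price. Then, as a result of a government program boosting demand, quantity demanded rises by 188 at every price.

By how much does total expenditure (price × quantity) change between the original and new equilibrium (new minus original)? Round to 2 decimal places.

+12687.22

Solve the original market: 753 - 3P = 4P - 801, hence P = 222 and Q = 87.
With the change applied: demand Qd = 941 - 3P, supply Qs = 4P - 983.
Setting them equal: 941 - 3P = 4P - 983 → 1924 = 7P, so P = 1924/7 ≈ 274.8571 and Q = 815/7 ≈ 116.4286.
Expenditure moves from 222×87 = 19314 to 274.8571×116.4286 = 32001.2245; change = +12687.22.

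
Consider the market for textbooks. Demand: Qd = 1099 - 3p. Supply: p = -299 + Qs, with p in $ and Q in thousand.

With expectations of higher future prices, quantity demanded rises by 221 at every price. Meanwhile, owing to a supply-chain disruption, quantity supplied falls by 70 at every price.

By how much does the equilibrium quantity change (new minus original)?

Solve the original market: 1099 - 3p = p + 299, hence p = 200 and Q = 499.
The new curves are Qd = 1320 - 3p (demand) and Qs = p + 229 (supply).
Setting them equal: 1320 - 3p = p + 229 → 1091 = 4p, so p = 272.75 and Q = 501.75.
ΔQ = 501.75 − 499 = +2.75.

+2.75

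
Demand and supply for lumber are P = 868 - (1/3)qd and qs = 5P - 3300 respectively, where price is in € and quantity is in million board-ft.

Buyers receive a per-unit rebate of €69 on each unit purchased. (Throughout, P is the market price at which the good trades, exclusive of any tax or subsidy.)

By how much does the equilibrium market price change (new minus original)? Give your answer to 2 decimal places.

Solve the original market: 2604 - 3P = 5P - 3300, hence P = 738 and q = 390.
Since buyers' out-of-pocket price is the market price minus the rebate, the effective demand curve becomes qd = 2811 - 3P.
Equate the new curves: 2811 - 3P = 5P - 3300, giving 6111 = 8P, P = 763.875, q = 519.375.
ΔP = 763.875 − 738 = +25.88.

+25.88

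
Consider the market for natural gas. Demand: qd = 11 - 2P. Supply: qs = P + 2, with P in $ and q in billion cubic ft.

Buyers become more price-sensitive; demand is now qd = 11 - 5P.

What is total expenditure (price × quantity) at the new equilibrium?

5.25

Solve the original market: 11 - 2P = P + 2, hence P = 3 and q = 5.
The new curves are qd = 11 - 5P (demand) and qs = P + 2 (supply).
Setting them equal: 11 - 5P = P + 2 → 9 = 6P, so P = 1.5 and q = 3.5.
New expenditure = 1.5 × 3.5 = 5.25.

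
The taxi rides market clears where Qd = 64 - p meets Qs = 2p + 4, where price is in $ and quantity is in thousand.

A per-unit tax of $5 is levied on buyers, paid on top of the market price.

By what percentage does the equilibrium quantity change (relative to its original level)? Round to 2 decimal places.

-7.58

Before the shock: 64 - p = 2p + 4 ⇒ 60 = 3p ⇒ p = 20, Q = 44.
Since buyers pay the price plus the tax, the effective demand curve becomes Qd = 59 - p.
New equilibrium: 59 - p = 2p + 4 ⇒ 55 = 3p ⇒ p = 55/3 ≈ 18.3333, Q = 122/3 ≈ 40.6667.
%ΔQ = (40.6667 − 44) / 44 × 100 = -7.58%.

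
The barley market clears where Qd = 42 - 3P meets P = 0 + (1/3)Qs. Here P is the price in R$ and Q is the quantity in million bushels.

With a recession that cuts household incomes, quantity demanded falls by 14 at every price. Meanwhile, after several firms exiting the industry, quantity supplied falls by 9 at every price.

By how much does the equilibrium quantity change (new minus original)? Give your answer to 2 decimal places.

Solve the original market: 42 - 3P = 3P, hence P = 7 and Q = 21.
The shock moves the curves to Qd = 28 - 3P and Qs = 3P - 9.
Setting them equal: 28 - 3P = 3P - 9 → 37 = 6P, so P = 37/6 ≈ 6.1667 and Q = 9.5.
ΔQ = 9.5 − 21 = -11.50.

-11.50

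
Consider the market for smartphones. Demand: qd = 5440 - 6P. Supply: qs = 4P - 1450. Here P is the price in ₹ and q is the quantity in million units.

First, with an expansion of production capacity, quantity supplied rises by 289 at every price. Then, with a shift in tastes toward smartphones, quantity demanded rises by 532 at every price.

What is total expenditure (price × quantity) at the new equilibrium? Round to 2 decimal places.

Before the shock: 5440 - 6P = 4P - 1450 ⇒ 6890 = 10P ⇒ P = 689, q = 1306.
The shock moves the curves to qd = 5972 - 6P and qs = 4P - 1161.
Setting them equal: 5972 - 6P = 4P - 1161 → 7133 = 10P, so P = 713.3 and q = 1692.2.
New expenditure = 713.3 × 1692.2 = 1207046.26.

1207046.26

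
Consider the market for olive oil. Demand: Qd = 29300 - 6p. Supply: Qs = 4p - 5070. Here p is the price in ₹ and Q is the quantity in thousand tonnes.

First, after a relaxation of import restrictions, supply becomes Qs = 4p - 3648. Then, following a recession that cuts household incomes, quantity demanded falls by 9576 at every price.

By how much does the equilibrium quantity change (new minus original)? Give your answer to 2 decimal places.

Original equilibrium: 29300 - 6p = 4p - 5070 gives 34370 = 10p, so p = 3437 and Q = 8678.
With the change applied: demand Qd = 19724 - 6p, supply Qs = 4p - 3648.
New equilibrium: 19724 - 6p = 4p - 3648 ⇒ 23372 = 10p ⇒ p = 2337.2, Q = 5700.8.
ΔQ = 5700.8 − 8678 = -2977.20.

-2977.20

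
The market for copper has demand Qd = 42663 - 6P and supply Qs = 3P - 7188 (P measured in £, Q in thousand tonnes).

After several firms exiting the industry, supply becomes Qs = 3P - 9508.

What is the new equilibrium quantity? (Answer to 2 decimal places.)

Original equilibrium: 42663 - 6P = 3P - 7188 gives 49851 = 9P, so P = 5539 and Q = 9429.
With the change applied: demand Qd = 42663 - 6P, supply Qs = 3P - 9508.
Setting them equal: 42663 - 6P = 3P - 9508 → 52171 = 9P, so P = 52171/9 ≈ 5796.7778 and Q = 23647/3 ≈ 7882.3333.

7882.33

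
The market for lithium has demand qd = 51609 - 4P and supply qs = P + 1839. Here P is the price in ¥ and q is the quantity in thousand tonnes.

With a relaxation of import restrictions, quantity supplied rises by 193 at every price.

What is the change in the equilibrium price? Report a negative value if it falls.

Before the shock: 51609 - 4P = P + 1839 ⇒ 49770 = 5P ⇒ P = 9954, q = 11793.
The shock moves the curves to qd = 51609 - 4P and qs = P + 2032.
Clearing the new market: 51609 - 4P = P + 2032, so P = 9915.4 and q = 11947.4.
ΔP = 9915.4 − 9954 = -38.6.

-38.6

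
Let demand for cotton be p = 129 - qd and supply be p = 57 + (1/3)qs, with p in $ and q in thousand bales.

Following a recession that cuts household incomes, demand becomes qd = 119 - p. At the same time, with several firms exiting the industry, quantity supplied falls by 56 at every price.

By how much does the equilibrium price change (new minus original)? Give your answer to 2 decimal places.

Original equilibrium: 129 - p = 3p - 171 gives 300 = 4p, so p = 75 and q = 54.
After the shift, demand is qd = 119 - p and supply is qs = 3p - 227.
New equilibrium: 119 - p = 3p - 227 ⇒ 346 = 4p ⇒ p = 86.5, q = 32.5.
Δp = 86.5 − 75 = +11.50.

+11.50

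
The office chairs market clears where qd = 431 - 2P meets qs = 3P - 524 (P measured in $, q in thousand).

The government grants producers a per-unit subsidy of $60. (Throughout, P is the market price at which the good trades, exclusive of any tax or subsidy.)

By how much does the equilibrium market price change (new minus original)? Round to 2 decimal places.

Before the shock: 431 - 2P = 3P - 524 ⇒ 955 = 5P ⇒ P = 191, q = 49.
Since sellers receive the price plus the subsidy, the effective supply curve becomes qs = 3P - 344.
Setting them equal: 431 - 2P = 3P - 344 → 775 = 5P, so P = 155 and q = 121.
ΔP = 155 − 191 = -36.00.

-36.00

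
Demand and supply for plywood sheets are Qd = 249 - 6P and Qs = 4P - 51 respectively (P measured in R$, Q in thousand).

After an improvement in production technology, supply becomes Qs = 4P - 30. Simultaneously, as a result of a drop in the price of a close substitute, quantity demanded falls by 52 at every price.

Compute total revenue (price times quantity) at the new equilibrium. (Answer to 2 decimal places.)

1380.16

Initially, 249 - 6P = 4P - 51, so 300 = 10P and P = 30, Q = 69.
The shock moves the curves to Qd = 197 - 6P and Qs = 4P - 30.
Equate the new curves: 197 - 6P = 4P - 30, giving 227 = 10P, P = 22.7, Q = 60.8.
New expenditure = 22.7 × 60.8 = 1380.16.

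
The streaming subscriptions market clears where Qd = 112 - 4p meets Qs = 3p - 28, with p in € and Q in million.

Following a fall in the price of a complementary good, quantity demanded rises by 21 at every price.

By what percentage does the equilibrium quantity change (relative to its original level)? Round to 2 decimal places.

Original equilibrium: 112 - 4p = 3p - 28 gives 140 = 7p, so p = 20 and Q = 32.
The shock moves the curves to Qd = 133 - 4p and Qs = 3p - 28.
Setting them equal: 133 - 4p = 3p - 28 → 161 = 7p, so p = 23 and Q = 41.
%ΔQ = (41 − 32) / 32 × 100 = +28.13%.

+28.13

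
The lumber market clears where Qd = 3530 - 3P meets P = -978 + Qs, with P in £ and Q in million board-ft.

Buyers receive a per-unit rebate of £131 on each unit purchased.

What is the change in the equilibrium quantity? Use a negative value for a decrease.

+98.25

Original equilibrium: 3530 - 3P = P + 978 gives 2552 = 4P, so P = 638 and Q = 1616.
Since buyers' out-of-pocket price is the market price minus the rebate, the effective demand curve becomes Qd = 3923 - 3P.
Setting them equal: 3923 - 3P = P + 978 → 2945 = 4P, so P = 736.25 and Q = 1714.25.
ΔQ = 1714.25 − 1616 = +98.25.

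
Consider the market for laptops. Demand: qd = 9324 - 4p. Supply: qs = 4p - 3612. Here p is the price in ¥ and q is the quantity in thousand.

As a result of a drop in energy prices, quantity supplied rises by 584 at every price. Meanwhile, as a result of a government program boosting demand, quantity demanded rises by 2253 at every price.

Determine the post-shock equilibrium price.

Solve the original market: 9324 - 4p = 4p - 3612, hence p = 1617 and q = 2856.
With the change applied: demand qd = 11577 - 4p, supply qs = 4p - 3028.
Clearing the new market: 11577 - 4p = 4p - 3028, so p = 1825.625 and q = 4274.5.

1825.625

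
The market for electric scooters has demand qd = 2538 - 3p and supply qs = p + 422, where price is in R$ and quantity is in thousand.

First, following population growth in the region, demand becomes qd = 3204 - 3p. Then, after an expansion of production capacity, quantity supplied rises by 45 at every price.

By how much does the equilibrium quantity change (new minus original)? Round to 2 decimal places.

Original equilibrium: 2538 - 3p = p + 422 gives 2116 = 4p, so p = 529 and q = 951.
After the shift, demand is qd = 3204 - 3p and supply is qs = p + 467.
Equate the new curves: 3204 - 3p = p + 467, giving 2737 = 4p, p = 684.25, q = 1151.25.
Δq = 1151.25 − 951 = +200.25.

+200.25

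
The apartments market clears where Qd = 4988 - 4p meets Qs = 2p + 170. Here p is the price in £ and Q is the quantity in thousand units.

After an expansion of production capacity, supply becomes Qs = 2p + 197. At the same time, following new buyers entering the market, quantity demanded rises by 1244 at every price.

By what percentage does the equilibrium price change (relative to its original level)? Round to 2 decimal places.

+25.26

Initially, 4988 - 4p = 2p + 170, so 4818 = 6p and p = 803, Q = 1776.
The shock moves the curves to Qd = 6232 - 4p and Qs = 2p + 197.
New equilibrium: 6232 - 4p = 2p + 197 ⇒ 6035 = 6p ⇒ p = 6035/6 ≈ 1005.8333, Q = 6626/3 ≈ 2208.6667.
%Δp = (1005.8333 − 803) / 803 × 100 = +25.26%.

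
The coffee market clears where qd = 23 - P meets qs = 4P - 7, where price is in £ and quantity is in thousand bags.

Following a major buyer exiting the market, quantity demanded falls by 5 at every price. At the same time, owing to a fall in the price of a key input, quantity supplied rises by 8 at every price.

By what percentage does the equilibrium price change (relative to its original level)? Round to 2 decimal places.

Solve the original market: 23 - P = 4P - 7, hence P = 6 and q = 17.
With the change applied: demand qd = 18 - P, supply qs = 4P + 1.
Clearing the new market: 18 - P = 4P + 1, so P = 3.4 and q = 14.6.
%ΔP = (3.4 − 6) / 6 × 100 = -43.33%.

-43.33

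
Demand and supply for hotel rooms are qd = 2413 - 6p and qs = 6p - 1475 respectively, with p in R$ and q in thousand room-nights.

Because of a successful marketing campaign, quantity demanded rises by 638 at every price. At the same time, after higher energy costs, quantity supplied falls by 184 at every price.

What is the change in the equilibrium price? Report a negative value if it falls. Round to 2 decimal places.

Solve the original market: 2413 - 6p = 6p - 1475, hence p = 324 and q = 469.
The new curves are qd = 3051 - 6p (demand) and qs = 6p - 1659 (supply).
Setting them equal: 3051 - 6p = 6p - 1659 → 4710 = 12p, so p = 392.5 and q = 696.
Δp = 392.5 − 324 = +68.50.

+68.50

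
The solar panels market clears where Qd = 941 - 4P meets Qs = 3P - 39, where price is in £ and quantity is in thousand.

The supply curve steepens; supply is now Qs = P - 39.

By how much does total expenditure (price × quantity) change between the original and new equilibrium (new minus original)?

Initially, 941 - 4P = 3P - 39, so 980 = 7P and P = 140, Q = 381.
The shock moves the curves to Qd = 941 - 4P and Qs = P - 39.
Equate the new curves: 941 - 4P = P - 39, giving 980 = 5P, P = 196, Q = 157.
Expenditure moves from 140×381 = 53340 to 196×157 = 30772; change = -22568.

-22568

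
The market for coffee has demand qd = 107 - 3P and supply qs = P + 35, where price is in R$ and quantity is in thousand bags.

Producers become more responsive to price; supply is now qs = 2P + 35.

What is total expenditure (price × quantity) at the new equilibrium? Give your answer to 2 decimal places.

918.72

Solve the original market: 107 - 3P = P + 35, hence P = 18 and q = 53.
The shock moves the curves to qd = 107 - 3P and qs = 2P + 35.
Equate the new curves: 107 - 3P = 2P + 35, giving 72 = 5P, P = 14.4, q = 63.8.
New expenditure = 14.4 × 63.8 = 918.72.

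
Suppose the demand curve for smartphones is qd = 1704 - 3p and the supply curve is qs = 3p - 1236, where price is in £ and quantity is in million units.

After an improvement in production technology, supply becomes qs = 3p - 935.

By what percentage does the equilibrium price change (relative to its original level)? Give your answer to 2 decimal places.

Initially, 1704 - 3p = 3p - 1236, so 2940 = 6p and p = 490, q = 234.
The shock moves the curves to qd = 1704 - 3p and qs = 3p - 935.
New equilibrium: 1704 - 3p = 3p - 935 ⇒ 2639 = 6p ⇒ p = 2639/6 ≈ 439.8333, q = 384.5.
%Δp = (439.8333 − 490) / 490 × 100 = -10.24%.

-10.24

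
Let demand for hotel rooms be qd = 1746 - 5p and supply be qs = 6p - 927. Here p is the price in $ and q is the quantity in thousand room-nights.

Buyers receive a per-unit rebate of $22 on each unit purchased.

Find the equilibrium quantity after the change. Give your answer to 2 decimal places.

591.00

Initially, 1746 - 5p = 6p - 927, so 2673 = 11p and p = 243, q = 531.
Since buyers' out-of-pocket price is the market price minus the rebate, the effective demand curve becomes qd = 1856 - 5p.
Equate the new curves: 1856 - 5p = 6p - 927, giving 2783 = 11p, p = 253, q = 591.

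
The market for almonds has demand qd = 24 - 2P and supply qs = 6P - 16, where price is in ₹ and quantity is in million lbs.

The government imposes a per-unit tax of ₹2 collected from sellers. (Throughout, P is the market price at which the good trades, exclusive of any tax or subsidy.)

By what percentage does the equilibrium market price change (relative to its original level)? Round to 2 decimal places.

+30.00

Original equilibrium: 24 - 2P = 6P - 16 gives 40 = 8P, so P = 5 and q = 14.
Since sellers keep the price net of the tax, the effective supply curve becomes qs = 6P - 28.
Setting them equal: 24 - 2P = 6P - 28 → 52 = 8P, so P = 6.5 and q = 11.
%ΔP = (6.5 − 5) / 5 × 100 = +30.00%.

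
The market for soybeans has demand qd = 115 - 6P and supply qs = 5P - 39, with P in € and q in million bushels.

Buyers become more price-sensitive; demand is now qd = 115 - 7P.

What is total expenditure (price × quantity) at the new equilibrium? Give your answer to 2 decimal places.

Original equilibrium: 115 - 6P = 5P - 39 gives 154 = 11P, so P = 14 and q = 31.
The shock moves the curves to qd = 115 - 7P and qs = 5P - 39.
Clearing the new market: 115 - 7P = 5P - 39, so P = 77/6 ≈ 12.8333 and q = 151/6 ≈ 25.1667.
New expenditure = 12.8333 × 25.1667 = 322.97.

322.97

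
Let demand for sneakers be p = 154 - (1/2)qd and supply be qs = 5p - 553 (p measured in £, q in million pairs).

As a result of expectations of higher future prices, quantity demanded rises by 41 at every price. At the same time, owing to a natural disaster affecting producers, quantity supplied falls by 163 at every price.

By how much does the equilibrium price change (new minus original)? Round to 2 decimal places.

Original equilibrium: 308 - 2p = 5p - 553 gives 861 = 7p, so p = 123 and q = 62.
The shock moves the curves to qd = 349 - 2p and qs = 5p - 716.
Setting them equal: 349 - 2p = 5p - 716 → 1065 = 7p, so p = 1065/7 ≈ 152.1429 and q = 313/7 ≈ 44.7143.
Δp = 152.1429 − 123 = +29.14.

+29.14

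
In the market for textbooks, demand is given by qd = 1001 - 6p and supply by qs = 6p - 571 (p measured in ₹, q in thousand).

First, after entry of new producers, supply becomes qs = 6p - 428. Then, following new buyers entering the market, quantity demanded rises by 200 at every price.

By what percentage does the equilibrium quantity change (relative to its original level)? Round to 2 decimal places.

Original equilibrium: 1001 - 6p = 6p - 571 gives 1572 = 12p, so p = 131 and q = 215.
The shock moves the curves to qd = 1201 - 6p and qs = 6p - 428.
New equilibrium: 1201 - 6p = 6p - 428 ⇒ 1629 = 12p ⇒ p = 135.75, q = 386.5.
%Δq = (386.5 − 215) / 215 × 100 = +79.77%.

+79.77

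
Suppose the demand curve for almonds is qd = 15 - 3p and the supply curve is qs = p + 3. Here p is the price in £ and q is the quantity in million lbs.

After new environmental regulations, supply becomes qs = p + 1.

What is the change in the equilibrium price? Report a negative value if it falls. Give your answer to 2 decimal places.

Before the shock: 15 - 3p = p + 3 ⇒ 12 = 4p ⇒ p = 3, q = 6.
With the change applied: demand qd = 15 - 3p, supply qs = p + 1.
Equate the new curves: 15 - 3p = p + 1, giving 14 = 4p, p = 3.5, q = 4.5.
Δp = 3.5 − 3 = +0.50.

+0.50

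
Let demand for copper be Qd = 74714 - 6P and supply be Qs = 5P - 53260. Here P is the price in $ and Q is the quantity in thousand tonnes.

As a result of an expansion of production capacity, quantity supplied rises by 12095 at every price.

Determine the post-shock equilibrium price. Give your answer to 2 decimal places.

Solve the original market: 74714 - 6P = 5P - 53260, hence P = 11634 and Q = 4910.
After the shift, demand is Qd = 74714 - 6P and supply is Qs = 5P - 41165.
Setting them equal: 74714 - 6P = 5P - 41165 → 115879 = 11P, so P = 115879/11 ≈ 10534.4545 and Q = 126580/11 ≈ 11507.2727.

10534.45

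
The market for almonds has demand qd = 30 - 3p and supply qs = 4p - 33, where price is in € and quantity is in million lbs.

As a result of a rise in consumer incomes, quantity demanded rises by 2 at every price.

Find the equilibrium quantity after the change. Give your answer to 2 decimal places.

Solve the original market: 30 - 3p = 4p - 33, hence p = 9 and q = 3.
The shock moves the curves to qd = 32 - 3p and qs = 4p - 33.
Clearing the new market: 32 - 3p = 4p - 33, so p = 65/7 ≈ 9.2857 and q = 29/7 ≈ 4.1429.

4.14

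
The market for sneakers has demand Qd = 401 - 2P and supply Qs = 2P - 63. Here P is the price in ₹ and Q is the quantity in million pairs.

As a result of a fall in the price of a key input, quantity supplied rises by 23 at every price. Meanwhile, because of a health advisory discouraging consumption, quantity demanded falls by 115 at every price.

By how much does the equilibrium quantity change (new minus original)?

-46

Initially, 401 - 2P = 2P - 63, so 464 = 4P and P = 116, Q = 169.
The shock moves the curves to Qd = 286 - 2P and Qs = 2P - 40.
New equilibrium: 286 - 2P = 2P - 40 ⇒ 326 = 4P ⇒ P = 81.5, Q = 123.
ΔQ = 123 − 169 = -46.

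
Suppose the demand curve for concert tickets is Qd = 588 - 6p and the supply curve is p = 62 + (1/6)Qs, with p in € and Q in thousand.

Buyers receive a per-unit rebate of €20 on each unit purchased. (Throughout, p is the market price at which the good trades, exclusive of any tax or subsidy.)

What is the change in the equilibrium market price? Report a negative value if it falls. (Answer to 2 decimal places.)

+10.00

Solve the original market: 588 - 6p = 6p - 372, hence p = 80 and Q = 108.
Since buyers' out-of-pocket price is the market price minus the rebate, the effective demand curve becomes Qd = 708 - 6p.
Setting them equal: 708 - 6p = 6p - 372 → 1080 = 12p, so p = 90 and Q = 168.
Δp = 90 − 80 = +10.00.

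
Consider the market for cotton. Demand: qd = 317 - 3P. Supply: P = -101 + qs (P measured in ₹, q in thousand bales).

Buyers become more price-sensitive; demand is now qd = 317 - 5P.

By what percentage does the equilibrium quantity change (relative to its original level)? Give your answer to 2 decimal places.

Original equilibrium: 317 - 3P = P + 101 gives 216 = 4P, so P = 54 and q = 155.
After the shift, demand is qd = 317 - 5P and supply is qs = P + 101.
New equilibrium: 317 - 5P = P + 101 ⇒ 216 = 6P ⇒ P = 36, q = 137.
%Δq = (137 − 155) / 155 × 100 = -11.61%.

-11.61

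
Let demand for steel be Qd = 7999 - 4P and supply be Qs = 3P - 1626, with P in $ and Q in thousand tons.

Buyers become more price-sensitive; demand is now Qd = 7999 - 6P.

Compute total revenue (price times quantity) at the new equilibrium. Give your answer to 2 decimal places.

1692217.59

Solve the original market: 7999 - 4P = 3P - 1626, hence P = 1375 and Q = 2499.
With the change applied: demand Qd = 7999 - 6P, supply Qs = 3P - 1626.
Equate the new curves: 7999 - 6P = 3P - 1626, giving 9625 = 9P, P = 9625/9 ≈ 1069.4444, Q = 4747/3 ≈ 1582.3333.
New expenditure = 1069.4444 × 1582.3333 = 1692217.59.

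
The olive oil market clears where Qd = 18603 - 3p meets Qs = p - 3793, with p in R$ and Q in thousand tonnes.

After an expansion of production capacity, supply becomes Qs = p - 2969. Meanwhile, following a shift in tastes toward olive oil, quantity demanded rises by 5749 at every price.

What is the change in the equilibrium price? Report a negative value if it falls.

+1231.25

Original equilibrium: 18603 - 3p = p - 3793 gives 22396 = 4p, so p = 5599 and Q = 1806.
After the shift, demand is Qd = 24352 - 3p and supply is Qs = p - 2969.
Setting them equal: 24352 - 3p = p - 2969 → 27321 = 4p, so p = 6830.25 and Q = 3861.25.
Δp = 6830.25 − 5599 = +1231.25.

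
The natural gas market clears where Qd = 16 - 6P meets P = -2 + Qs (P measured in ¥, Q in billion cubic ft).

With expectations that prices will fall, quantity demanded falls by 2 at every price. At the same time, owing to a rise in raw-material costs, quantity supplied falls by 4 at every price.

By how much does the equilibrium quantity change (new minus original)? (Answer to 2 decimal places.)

-3.71

Original equilibrium: 16 - 6P = P + 2 gives 14 = 7P, so P = 2 and Q = 4.
With the change applied: demand Qd = 14 - 6P, supply Qs = P - 2.
Clearing the new market: 14 - 6P = P - 2, so P = 16/7 ≈ 2.2857 and Q = 2/7 ≈ 0.2857.
ΔQ = 0.2857 − 4 = -3.71.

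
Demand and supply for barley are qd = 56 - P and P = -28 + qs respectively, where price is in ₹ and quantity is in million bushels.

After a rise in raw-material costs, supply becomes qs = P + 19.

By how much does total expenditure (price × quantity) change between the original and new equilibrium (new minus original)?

+105.75

Initially, 56 - P = P + 28, so 28 = 2P and P = 14, q = 42.
The new curves are qd = 56 - P (demand) and qs = P + 19 (supply).
Clearing the new market: 56 - P = P + 19, so P = 18.5 and q = 37.5.
Expenditure moves from 14×42 = 588 to 18.5×37.5 = 693.75; change = +105.75.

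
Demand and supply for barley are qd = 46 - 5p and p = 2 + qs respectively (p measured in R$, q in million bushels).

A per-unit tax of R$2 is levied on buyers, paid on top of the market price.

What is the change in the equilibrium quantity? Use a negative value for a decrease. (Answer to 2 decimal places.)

Solve the original market: 46 - 5p = p - 2, hence p = 8 and q = 6.
Since buyers pay the price plus the tax, the effective demand curve becomes qd = 36 - 5p.
Setting them equal: 36 - 5p = p - 2 → 38 = 6p, so p = 19/3 ≈ 6.3333 and q = 13/3 ≈ 4.3333.
Δq = 4.3333 − 6 = -1.67.

-1.67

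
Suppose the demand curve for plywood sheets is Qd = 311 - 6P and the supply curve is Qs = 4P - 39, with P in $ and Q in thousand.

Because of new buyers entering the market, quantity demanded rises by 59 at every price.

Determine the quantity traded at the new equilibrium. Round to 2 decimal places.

Original equilibrium: 311 - 6P = 4P - 39 gives 350 = 10P, so P = 35 and Q = 101.
After the shift, demand is Qd = 370 - 6P and supply is Qs = 4P - 39.
Equate the new curves: 370 - 6P = 4P - 39, giving 409 = 10P, P = 40.9, Q = 124.6.

124.60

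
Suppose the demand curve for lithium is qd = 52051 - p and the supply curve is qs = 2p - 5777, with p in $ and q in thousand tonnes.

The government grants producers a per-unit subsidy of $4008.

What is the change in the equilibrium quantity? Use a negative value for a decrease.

+2672

Initially, 52051 - p = 2p - 5777, so 57828 = 3p and p = 19276, q = 32775.
Since sellers receive the price plus the subsidy, the effective supply curve becomes qs = 2p + 2239.
Clearing the new market: 52051 - p = 2p + 2239, so p = 16604 and q = 35447.
Δq = 35447 − 32775 = +2672.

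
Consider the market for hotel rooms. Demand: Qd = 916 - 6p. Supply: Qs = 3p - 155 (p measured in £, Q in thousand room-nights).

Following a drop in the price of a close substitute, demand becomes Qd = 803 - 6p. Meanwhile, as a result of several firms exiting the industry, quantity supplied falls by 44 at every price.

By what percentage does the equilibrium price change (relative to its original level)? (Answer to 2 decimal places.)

-6.44

Initially, 916 - 6p = 3p - 155, so 1071 = 9p and p = 119, Q = 202.
After the shift, demand is Qd = 803 - 6p and supply is Qs = 3p - 199.
Setting them equal: 803 - 6p = 3p - 199 → 1002 = 9p, so p = 334/3 ≈ 111.3333 and Q = 135.
%Δp = (111.3333 − 119) / 119 × 100 = -6.44%.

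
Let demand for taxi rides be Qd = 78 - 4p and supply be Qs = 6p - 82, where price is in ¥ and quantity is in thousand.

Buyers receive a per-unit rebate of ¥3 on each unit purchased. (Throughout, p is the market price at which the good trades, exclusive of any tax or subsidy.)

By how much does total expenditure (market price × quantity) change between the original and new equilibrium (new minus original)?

Original equilibrium: 78 - 4p = 6p - 82 gives 160 = 10p, so p = 16 and Q = 14.
Since buyers' out-of-pocket price is the market price minus the rebate, the effective demand curve becomes Qd = 90 - 4p.
New equilibrium: 90 - 4p = 6p - 82 ⇒ 172 = 10p ⇒ p = 17.2, Q = 21.2.
Expenditure moves from 16×14 = 224 to 17.2×21.2 = 364.64; change = +140.64.

+140.64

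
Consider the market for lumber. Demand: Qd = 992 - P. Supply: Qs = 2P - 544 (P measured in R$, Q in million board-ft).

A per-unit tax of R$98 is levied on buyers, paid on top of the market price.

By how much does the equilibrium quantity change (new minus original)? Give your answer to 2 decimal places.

Original equilibrium: 992 - P = 2P - 544 gives 1536 = 3P, so P = 512 and Q = 480.
Since buyers pay the price plus the tax, the effective demand curve becomes Qd = 894 - P.
New equilibrium: 894 - P = 2P - 544 ⇒ 1438 = 3P ⇒ P = 1438/3 ≈ 479.3333, Q = 1244/3 ≈ 414.6667.
ΔQ = 414.6667 − 480 = -65.33.

-65.33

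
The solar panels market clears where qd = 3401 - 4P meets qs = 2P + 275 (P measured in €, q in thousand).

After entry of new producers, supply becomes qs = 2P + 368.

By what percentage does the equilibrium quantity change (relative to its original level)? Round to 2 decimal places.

+4.71

Solve the original market: 3401 - 4P = 2P + 275, hence P = 521 and q = 1317.
The shock moves the curves to qd = 3401 - 4P and qs = 2P + 368.
Equate the new curves: 3401 - 4P = 2P + 368, giving 3033 = 6P, P = 505.5, q = 1379.
%Δq = (1379 − 1317) / 1317 × 100 = +4.71%.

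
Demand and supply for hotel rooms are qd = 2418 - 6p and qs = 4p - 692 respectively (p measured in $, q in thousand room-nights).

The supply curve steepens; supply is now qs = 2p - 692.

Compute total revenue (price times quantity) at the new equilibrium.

33238.125

Solve the original market: 2418 - 6p = 4p - 692, hence p = 311 and q = 552.
With the change applied: demand qd = 2418 - 6p, supply qs = 2p - 692.
New equilibrium: 2418 - 6p = 2p - 692 ⇒ 3110 = 8p ⇒ p = 388.75, q = 85.5.
New expenditure = 388.75 × 85.5 = 33238.125.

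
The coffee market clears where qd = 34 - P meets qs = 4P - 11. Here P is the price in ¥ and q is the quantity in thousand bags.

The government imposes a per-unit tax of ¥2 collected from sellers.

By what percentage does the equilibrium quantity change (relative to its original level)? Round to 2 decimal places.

Initially, 34 - P = 4P - 11, so 45 = 5P and P = 9, q = 25.
Since sellers keep the price net of the tax, the effective supply curve becomes qs = 4P - 19.
Setting them equal: 34 - P = 4P - 19 → 53 = 5P, so P = 10.6 and q = 23.4.
%Δq = (23.4 − 25) / 25 × 100 = -6.40%.

-6.40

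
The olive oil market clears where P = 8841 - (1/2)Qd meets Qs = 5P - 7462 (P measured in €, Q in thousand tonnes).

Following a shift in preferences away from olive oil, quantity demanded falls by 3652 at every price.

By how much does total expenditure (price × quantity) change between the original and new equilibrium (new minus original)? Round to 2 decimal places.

-13486016.16

Initially, 17682 - 2P = 5P - 7462, so 25144 = 7P and P = 3592, Q = 10498.
With the change applied: demand Qd = 14030 - 2P, supply Qs = 5P - 7462.
Setting them equal: 14030 - 2P = 5P - 7462 → 21492 = 7P, so P = 21492/7 ≈ 3070.2857 and Q = 55226/7 ≈ 7889.4286.
Expenditure moves from 3592×10498 = 37708816 to 3070.2857×7889.4286 = 24222799.8367; change = -13486016.16.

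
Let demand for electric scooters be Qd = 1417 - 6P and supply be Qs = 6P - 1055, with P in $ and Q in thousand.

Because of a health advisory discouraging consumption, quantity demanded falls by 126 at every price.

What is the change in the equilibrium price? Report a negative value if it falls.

Initially, 1417 - 6P = 6P - 1055, so 2472 = 12P and P = 206, Q = 181.
With the change applied: demand Qd = 1291 - 6P, supply Qs = 6P - 1055.
Setting them equal: 1291 - 6P = 6P - 1055 → 2346 = 12P, so P = 195.5 and Q = 118.
ΔP = 195.5 − 206 = -10.5.

-10.5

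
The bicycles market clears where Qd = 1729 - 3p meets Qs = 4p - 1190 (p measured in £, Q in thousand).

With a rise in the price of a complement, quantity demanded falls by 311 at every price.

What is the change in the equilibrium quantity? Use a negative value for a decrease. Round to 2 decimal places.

Initially, 1729 - 3p = 4p - 1190, so 2919 = 7p and p = 417, Q = 478.
The new curves are Qd = 1418 - 3p (demand) and Qs = 4p - 1190 (supply).
Equate the new curves: 1418 - 3p = 4p - 1190, giving 2608 = 7p, p = 2608/7 ≈ 372.5714, Q = 2102/7 ≈ 300.2857.
ΔQ = 300.2857 − 478 = -177.71.

-177.71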